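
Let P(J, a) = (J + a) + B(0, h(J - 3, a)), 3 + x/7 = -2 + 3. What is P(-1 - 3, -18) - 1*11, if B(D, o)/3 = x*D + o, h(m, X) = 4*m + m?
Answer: -138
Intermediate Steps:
x = -14 (x = -21 + 7*(-2 + 3) = -21 + 7*1 = -21 + 7 = -14)
h(m, X) = 5*m
B(D, o) = -42*D + 3*o (B(D, o) = 3*(-14*D + o) = 3*(o - 14*D) = -42*D + 3*o)
P(J, a) = -45 + a + 16*J (P(J, a) = (J + a) + (-42*0 + 3*(5*(J - 3))) = (J + a) + (0 + 3*(5*(-3 + J))) = (J + a) + (0 + 3*(-15 + 5*J)) = (J + a) + (0 + (-45 + 15*J)) = (J + a) + (-45 + 15*J) = -45 + a + 16*J)
P(-1 - 3, -18) - 1*11 = (-45 - 18 + 16*(-1 - 3)) - 1*11 = (-45 - 18 + 16*(-4)) - 11 = (-45 - 18 - 64) - 11 = -127 - 11 = -138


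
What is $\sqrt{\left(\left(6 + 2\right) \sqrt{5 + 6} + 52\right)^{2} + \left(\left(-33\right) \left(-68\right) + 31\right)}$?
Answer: $\sqrt{5683 + 832 \sqrt{11}} \approx 91.883$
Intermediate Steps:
$\sqrt{\left(\left(6 + 2\right) \sqrt{5 + 6} + 52\right)^{2} + \left(\left(-33\right) \left(-68\right) + 31\right)} = \sqrt{\left(8 \sqrt{11} + 52\right)^{2} + \left(2244 + 31\right)} = \sqrt{\left(52 + 8 \sqrt{11}\right)^{2} + 2275} = \sqrt{2275 + \left(52 + 8 \sqrt{11}\right)^{2}}$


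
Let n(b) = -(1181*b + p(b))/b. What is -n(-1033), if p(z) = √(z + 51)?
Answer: 1181 - I*√982/1033 ≈ 1181.0 - 0.030336*I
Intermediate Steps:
p(z) = √(51 + z)
n(b) = -(√(51 + b) + 1181*b)/b (n(b) = -(1181*b + √(51 + b))/b = -(√(51 + b) + 1181*b)/b)
-n(-1033) = -(-1181 - 1*√(51 - 1033)/(-1033)) = -(-1181 - 1*(-1/1033)*√(-982)) = -(-1181 - 1*(-1/1033)*I*√982) = -(-1181 + I*√982/1033) = 1181 - I*√982/1033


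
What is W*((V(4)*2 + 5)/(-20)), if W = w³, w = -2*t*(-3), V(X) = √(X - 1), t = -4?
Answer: 3456 + 6912*√3/5 ≈ 5850.4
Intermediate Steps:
V(X) = √(-1 + X)
w = -24 (w = -2*(-4)*(-3) = 8*(-3) = -24)
W = -13824 (W = (-24)³ = -13824)
W*((V(4)*2 + 5)/(-20)) = -13824*(√(-1 + 4)*2 + 5)/(-20) = -13824*(√3*2 + 5)*(-1)/20 = -13824*(2*√3 + 5)*(-1)/20 = -13824*(5 + 2*√3)*(-1)/20 = -13824*(-¼ - √3/10) = 3456 + 6912*√3/5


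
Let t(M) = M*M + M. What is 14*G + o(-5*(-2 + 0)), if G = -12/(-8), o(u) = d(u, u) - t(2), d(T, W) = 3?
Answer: 18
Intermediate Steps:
t(M) = M + M**2 (t(M) = M**2 + M = M + M**2)
o(u) = -3 (o(u) = 3 - 2*(1 + 2) = 3 - 2*3 = 3 - 1*6 = 3 - 6 = -3)
G = 3/2 (G = -12*(-1/8) = 3/2 ≈ 1.5000)
14*G + o(-5*(-2 + 0)) = 14*(3/2) - 3 = 21 - 3 = 18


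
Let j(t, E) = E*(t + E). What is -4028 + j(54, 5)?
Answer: -3733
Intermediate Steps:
j(t, E) = E*(E + t)
-4028 + j(54, 5) = -4028 + 5*(5 + 54) = -4028 + 5*59 = -4028 + 295 = -3733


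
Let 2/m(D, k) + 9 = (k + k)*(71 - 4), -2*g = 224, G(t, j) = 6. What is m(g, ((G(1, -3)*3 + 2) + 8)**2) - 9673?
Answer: -1016119629/105047 ≈ -9673.0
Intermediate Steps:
g = -112 (g = -1/2*224 = -112)
m(D, k) = 2/(-9 + 134*k) (m(D, k) = 2/(-9 + (k + k)*(71 - 4)) = 2/(-9 + (2*k)*67) = 2/(-9 + 134*k))
m(g, ((G(1, -3)*3 + 2) + 8)**2) - 9673 = 2/(-9 + 134*((6*3 + 2) + 8)**2) - 9673 = 2/(-9 + 134*((18 + 2) + 8)**2) - 9673 = 2/(-9 + 134*(20 + 8)**2) - 9673 = 2/(-9 + 134*28**2) - 9673 = 2/(-9 + 134*784) - 9673 = 2/(-9 + 105056) - 9673 = 2/105047 - 9673 = -1016119629/105047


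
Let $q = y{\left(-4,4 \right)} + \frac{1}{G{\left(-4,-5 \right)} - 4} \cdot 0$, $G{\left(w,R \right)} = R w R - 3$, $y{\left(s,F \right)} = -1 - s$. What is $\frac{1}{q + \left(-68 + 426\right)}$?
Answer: $\frac{1}{361} \approx 0.0027701$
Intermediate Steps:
$G{\left(w,R \right)} = -3 + w R^{2}$ ($G{\left(w,R \right)} = w R^{2} - 3 = -3 + w R^{2}$)
$q = 3$ ($q = \left(-1 - -4\right) + \frac{1}{\left(-3 - 4 \left(-5\right)^{2}\right) - 4} \cdot 0 = \left(-1 + 4\right) + \frac{1}{\left(-3 - 100\right) - 4} \cdot 0 = 3 + \frac{1}{\left(-3 - 100\right) - 4} \cdot 0 = 3 + \frac{1}{-103 - 4} \cdot 0 = 3 + \frac{1}{-107} \cdot 0 = 3 - 0 = 3 + 0 = 3$)
$\frac{1}{q + \left(-68 + 426\right)} = \frac{1}{3 + \left(-68 + 426\right)} = \frac{1}{3 + 358} = \frac{1}{361}$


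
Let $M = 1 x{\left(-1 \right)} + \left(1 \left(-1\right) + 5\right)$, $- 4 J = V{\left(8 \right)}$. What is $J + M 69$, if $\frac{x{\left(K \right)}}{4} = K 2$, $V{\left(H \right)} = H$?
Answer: $-278$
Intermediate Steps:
$J = -2$ ($J = \left(- \frac{1}{4}\right) 8 = -2$)
$x{\left(K \right)} = 8 K$ ($x{\left(K \right)} = 4 K 2 = 4 \cdot 2 K = 8 K$)
$M = -4$ ($M = 1 \cdot 8 \left(-1\right) + \left(1 \left(-1\right) + 5\right) = 1 \left(-8\right) + \left(-1 + 5\right) = -8 + 4 = -4$)
$J + M 69 = -2 - 276 = -278$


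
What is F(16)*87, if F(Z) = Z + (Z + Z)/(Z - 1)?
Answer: 7888/5 ≈ 1577.6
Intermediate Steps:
F(Z) = Z + 2*Z/(-1 + Z) (F(Z) = Z + (2*Z)/(-1 + Z) = Z + 2*Z/(-1 + Z))
F(16)*87 = (16*(1 + 16)/(-1 + 16))*87 = (16*17/15)*87 = (16*(1/15)*17)*87 = (272/15)*87 = 7888/5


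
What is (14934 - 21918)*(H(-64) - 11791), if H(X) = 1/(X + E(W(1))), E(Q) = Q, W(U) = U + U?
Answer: 2552802156/31 ≈ 8.2348e+7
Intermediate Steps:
W(U) = 2*U
H(X) = 1/(2 + X) (H(X) = 1/(X + 2*1) = 1/(X + 2) = 1/(2 + X))
(14934 - 21918)*(H(-64) - 11791) = (14934 - 21918)*(1/(2 - 64) - 11791) = -6984*(1/(-62) - 11791) = -6984*(-1/62 - 11791) = -6984*(-731043/62) = 2552802156/31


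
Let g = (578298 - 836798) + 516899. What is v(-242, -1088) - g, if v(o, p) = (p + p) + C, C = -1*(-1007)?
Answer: -259568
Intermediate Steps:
C = 1007
v(o, p) = 1007 + 2*p (v(o, p) = (p + p) + 1007 = 2*p + 1007 = 1007 + 2*p)
g = 258399 (g = -258500 + 516899 = 258399)
v(-242, -1088) - g = (1007 + 2*(-1088)) - 1*258399 = (1007 - 2176) - 258399 = -1169 - 258399 = -259568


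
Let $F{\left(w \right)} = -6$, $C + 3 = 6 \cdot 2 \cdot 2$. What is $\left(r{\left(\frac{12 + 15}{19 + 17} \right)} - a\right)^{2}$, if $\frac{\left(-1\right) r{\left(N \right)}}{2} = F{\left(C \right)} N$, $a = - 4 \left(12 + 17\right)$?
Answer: $15625$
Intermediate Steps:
$a = -116$ ($a = \left(-4\right) 29 = -116$)
$C = 21$ ($C = -3 + 6 \cdot 2 \cdot 2 = -3 + 12 \cdot 2 = -3 + 24 = 21$)
$r{\left(N \right)} = 12 N$ ($r{\left(N \right)} = - 2 \left(- 6 N\right) = 12 N$)
$\left(r{\left(\frac{12 + 15}{19 + 17} \right)} - a\right)^{2} = \left(12 \frac{12 + 15}{19 + 17} - -116\right)^{2} = \left(12 \cdot \frac{27}{36} + 116\right)^{2} = \left(12 \cdot 27 \cdot \frac{1}{36} + 116\right)^{2} = \left(12 \cdot \frac{3}{4} + 116\right)^{2} = \left(9 + 116\right)^{2} = 125^{2} = 15625$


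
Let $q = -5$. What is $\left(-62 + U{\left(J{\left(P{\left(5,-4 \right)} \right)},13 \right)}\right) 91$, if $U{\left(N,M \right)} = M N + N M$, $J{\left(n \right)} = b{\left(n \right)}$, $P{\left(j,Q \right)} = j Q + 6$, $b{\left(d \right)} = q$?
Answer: $-17472$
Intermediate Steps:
$b{\left(d \right)} = -5$
$P{\left(j,Q \right)} = 6 + Q j$ ($P{\left(j,Q \right)} = Q j + 6 = 6 + Q j$)
$J{\left(n \right)} = -5$
$U{\left(N,M \right)} = 2 M N$ ($U{\left(N,M \right)} = M N + M N = 2 M N$)
$\left(-62 + U{\left(J{\left(P{\left(5,-4 \right)} \right)},13 \right)}\right) 91 = \left(-62 + 2 \cdot 13 \left(-5\right)\right) 91 = \left(-62 - 130\right) 91 = \left(-192\right) 91 = -17472$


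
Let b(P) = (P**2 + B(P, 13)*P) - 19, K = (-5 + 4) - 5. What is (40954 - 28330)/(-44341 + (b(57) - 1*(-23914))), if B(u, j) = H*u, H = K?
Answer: -12624/36691 ≈ -0.34406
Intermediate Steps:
K = -6 (K = -1 - 5 = -6)
H = -6
B(u, j) = -6*u
b(P) = -19 - 5*P**2 (b(P) = (P**2 + (-6*P)*P) - 19 = (P**2 - 6*P**2) - 19 = -5*P**2 - 19 = -19 - 5*P**2)
(40954 - 28330)/(-44341 + (b(57) - 1*(-23914))) = (40954 - 28330)/(-44341 + ((-19 - 5*57**2) - 1*(-23914))) = 12624/(-44341 + ((-19 - 5*3249) + 23914)) = 12624/(-44341 + ((-19 - 16245) + 23914)) = 12624/(-44341 + (-16264 + 23914)) = 12624/(-44341 + 7650) = 12624/(-36691) = 12624*(-1/36691) = -12624/36691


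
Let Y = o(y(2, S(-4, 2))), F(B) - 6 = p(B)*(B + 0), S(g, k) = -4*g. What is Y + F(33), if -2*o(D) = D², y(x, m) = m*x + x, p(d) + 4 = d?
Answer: 385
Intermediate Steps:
p(d) = -4 + d
y(x, m) = x + m*x
F(B) = 6 + B*(-4 + B) (F(B) = 6 + (-4 + B)*(B + 0) = 6 + (-4 + B)*B = 6 + B*(-4 + B))
o(D) = -D²/2
Y = -578 (Y = -4*(1 - 4*(-4))²/2 = -4*(1 + 16)²/2 = -(2*17)²/2 = -½*34² = -½*1156 = -578)
Y + F(33) = -578 + (6 + 33*(-4 + 33)) = -578 + (6 + 33*29) = -578 + (6 + 957) = -578 + 963 = 385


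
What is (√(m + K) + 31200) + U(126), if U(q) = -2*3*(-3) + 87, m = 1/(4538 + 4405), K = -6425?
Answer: 31305 + I*√513853815882/8943 ≈ 31305.0 + 80.156*I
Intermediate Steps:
m = 1/8943 ≈ 0.00011182
U(q) = 105 (U(q) = -6*(-3) + 87 = 18 + 87 = 105)
(√(m + K) + 31200) + U(126) = (√(1/8943 - 6425) + 31200) + 105 = (√(-57458774/8943) + 31200) + 105 = (I*√513853815882/8943 + 31200) + 105 = (31200 + I*√513853815882/8943) + 105 = 31305 + I*√513853815882/8943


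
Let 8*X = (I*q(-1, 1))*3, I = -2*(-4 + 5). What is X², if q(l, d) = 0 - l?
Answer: 9/16 ≈ 0.56250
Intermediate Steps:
I = -2 (I = -2*1 = -2)
q(l, d) = -l
X = -¾ (X = (-(-2)*(-1)*3)/8 = (-2*1*3)/8 = (-2*3)/8 = (⅛)*(-6) = -¾ ≈ -0.75000)
X² = (-¾)² = 9/16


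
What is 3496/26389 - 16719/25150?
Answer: -353273291/663683350 ≈ -0.53229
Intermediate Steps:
3496/26389 - 16719/25150 = -353273291/663683350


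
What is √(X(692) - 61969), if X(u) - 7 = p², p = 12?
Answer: I*√61818 ≈ 248.63*I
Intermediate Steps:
X(u) = 151 (X(u) = 7 + 12² = 7 + 144 = 151)
√(X(692) - 61969) = √(151 - 61969) = √(-61818) = I*√61818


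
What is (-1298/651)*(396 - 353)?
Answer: -55814/651 ≈ -85.736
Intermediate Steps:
(-1298/651)*(396 - 353) = -1298*1/651*43 = -1298/651*43 = -55814/651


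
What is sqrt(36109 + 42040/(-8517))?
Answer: sqrt(2618963131821)/8517 ≈ 190.01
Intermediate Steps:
sqrt(36109 + 42040/(-8517)) = sqrt(36109 + 42040*(-1/8517)) = sqrt(36109 - 42040/8517) = sqrt(307498313/8517) = sqrt(2618963131821)/8517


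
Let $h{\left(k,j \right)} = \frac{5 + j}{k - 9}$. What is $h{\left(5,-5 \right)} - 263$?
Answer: $-263$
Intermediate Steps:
$h{\left(k,j \right)} = \frac{5 + j}{-9 + k}$
$h{\left(5,-5 \right)} - 263 = \frac{5 - 5}{-9 + 5} - 263 = \frac{1}{-4} \cdot 0 - 263 = \left(- \frac{1}{4}\right) 0 - 263 = 0 - 263 = -263$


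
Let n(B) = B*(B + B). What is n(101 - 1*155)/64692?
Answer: 54/599 ≈ 0.090150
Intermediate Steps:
n(B) = 2*B**2 (n(B) = B*(2*B) = 2*B**2)
n(101 - 1*155)/64692 = (2*(101 - 1*155)**2)/64692 = (2*(101 - 155)**2)*(1/64692) = (2*(-54)**2)*(1/64692) = (2*2916)*(1/64692) = 5832*(1/64692) = 54/599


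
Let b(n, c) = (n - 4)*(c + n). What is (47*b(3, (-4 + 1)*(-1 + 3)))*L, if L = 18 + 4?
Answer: 3102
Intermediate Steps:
L = 22
b(n, c) = (-4 + n)*(c + n)
(47*b(3, (-4 + 1)*(-1 + 3)))*L = (47*(3**2 - 4*(-4 + 1)*(-1 + 3) - 4*3 + ((-4 + 1)*(-1 + 3))*3))*22 = (47*(9 - (-12)*2 - 12 - 3*2*3))*22 = (47*(9 - 4*(-6) - 12 - 6*3))*22 = (47*(9 + 24 - 12 - 18))*22 = (47*3)*22 = 141*22 = 3102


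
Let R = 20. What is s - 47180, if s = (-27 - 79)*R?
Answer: -49300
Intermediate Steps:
s = -2120 (s = (-27 - 79)*20 = -106*20 = -2120)
s - 47180 = -2120 - 47180 = -49300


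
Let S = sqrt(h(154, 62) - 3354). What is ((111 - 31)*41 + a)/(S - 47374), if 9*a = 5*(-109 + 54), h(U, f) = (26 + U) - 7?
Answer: -1385452630/20198691513 - 29245*I*sqrt(3181)/20198691513 ≈ -0.068591 - 8.166e-5*I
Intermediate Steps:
h(U, f) = 19 + U
S = I*sqrt(3181) (S = sqrt((19 + 154) - 3354) = sqrt(173 - 3354) = sqrt(-3181) = I*sqrt(3181) ≈ 56.4*I)
a = -275/9 (a = (5*(-109 + 54))/9 = (5*(-55))/9 = (1/9)*(-275) = -275/9 ≈ -30.556)
((111 - 31)*41 + a)/(S - 47374) = ((111 - 31)*41 - 275/9)/(I*sqrt(3181) - 47374) = (80*41 - 275/9)/(-47374 + I*sqrt(3181)) = (3280 - 275/9)/(-47374 + I*sqrt(3181)) = 29245/(9*(-47374 + I*sqrt(3181)))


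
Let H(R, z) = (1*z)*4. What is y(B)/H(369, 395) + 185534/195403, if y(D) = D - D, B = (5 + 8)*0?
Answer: 185534/195403 ≈ 0.94949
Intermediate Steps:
B = 0 (B = 13*0 = 0)
H(R, z) = 4*z (H(R, z) = z*4 = 4*z)
y(D) = 0
y(B)/H(369, 395) + 185534/195403 = 0/((4*395)) + 185534/195403 = 0/1580 + 185534*(1/195403) = 0*(1/1580) + 185534/195403 = 0 + 185534/195403 = 185534/195403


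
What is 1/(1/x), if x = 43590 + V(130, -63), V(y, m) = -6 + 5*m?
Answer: 43269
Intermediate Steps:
x = 43269 (x = 43590 + (-6 + 5*(-63)) = 43590 + (-6 - 315) = 43590 - 321 = 43269)
1/(1/x) = 1/(1/43269) = 43269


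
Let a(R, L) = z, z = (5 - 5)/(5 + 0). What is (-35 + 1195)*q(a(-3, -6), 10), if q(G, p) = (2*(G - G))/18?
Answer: 0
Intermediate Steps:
z = 0 (z = 0/5 = 0*(⅕) = 0)
a(R, L) = 0
q(G, p) = 0 (q(G, p) = (2*0)*(1/18) = 0*(1/18) = 0)
(-35 + 1195)*q(a(-3, -6), 10) = (-35 + 1195)*0 = 1160*0 = 0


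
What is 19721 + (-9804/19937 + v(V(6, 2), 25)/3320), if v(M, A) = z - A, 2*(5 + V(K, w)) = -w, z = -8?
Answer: 1305316348439/66190840 ≈ 19721.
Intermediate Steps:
V(K, w) = -5 - w/2 (V(K, w) = -5 + (-w)/2 = -5 - w/2)
v(M, A) = -8 - A
19721 + (-9804/19937 + v(V(6, 2), 25)/3320) = 19721 + (-9804/19937 + (-8 - 1*25)/3320) = 19721 + (-9804*1/19937 + (-8 - 25)*(1/3320)) = 19721 + (-9804/19937 - 33*1/3320) = 19721 + (-9804/19937 - 33/3320) = 19721 - 33207201/66190840 = 1305316348439/66190840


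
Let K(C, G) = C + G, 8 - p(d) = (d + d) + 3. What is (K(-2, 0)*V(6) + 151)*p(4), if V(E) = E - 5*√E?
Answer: -417 - 30*√6 ≈ -490.48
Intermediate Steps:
p(d) = 5 - 2*d (p(d) = 8 - ((d + d) + 3) = 8 - (2*d + 3) = 8 - (3 + 2*d) = 8 + (-3 - 2*d) = 5 - 2*d)
(K(-2, 0)*V(6) + 151)*p(4) = ((-2 + 0)*(6 - 5*√6) + 151)*(5 - 2*4) = (-2*(6 - 5*√6) + 151)*(5 - 8) = ((-12 + 10*√6) + 151)*(-3) = (139 + 10*√6)*(-3) = -417 - 30*√6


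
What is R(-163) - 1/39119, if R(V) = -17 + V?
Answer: -7041421/39119 ≈ -180.00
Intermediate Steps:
R(-163) - 1/39119 = (-17 - 163) - 1/39119 = -180 - 1*1/39119 = -180 - 1/39119 = -7041421/39119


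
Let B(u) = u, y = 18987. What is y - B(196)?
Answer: 18791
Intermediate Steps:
y - B(196) = 18987 - 1*196 = 18987 - 196 = 18791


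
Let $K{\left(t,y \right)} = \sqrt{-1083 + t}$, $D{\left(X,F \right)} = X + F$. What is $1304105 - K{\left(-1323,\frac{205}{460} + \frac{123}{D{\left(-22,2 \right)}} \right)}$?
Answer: $1304105 - i \sqrt{2406} \approx 1.3041 \cdot 10^{6} - 49.051 i$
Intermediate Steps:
$D{\left(X,F \right)} = F + X$
$1304105 - K{\left(-1323,\frac{205}{460} + \frac{123}{D{\left(-22,2 \right)}} \right)} = 1304105 - \sqrt{-1083 - 1323} = 1304105 - \sqrt{-2406} = 1304105 - i \sqrt{2406}$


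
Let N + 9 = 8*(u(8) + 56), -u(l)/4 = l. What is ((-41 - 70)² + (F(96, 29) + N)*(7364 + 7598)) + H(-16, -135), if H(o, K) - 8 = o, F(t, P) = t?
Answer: 4186711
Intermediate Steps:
u(l) = -4*l
H(o, K) = 8 + o
N = 183 (N = -9 + 8*(-4*8 + 56) = -9 + 8*(-32 + 56) = -9 + 8*24 = -9 + 192 = 183)
((-41 - 70)² + (F(96, 29) + N)*(7364 + 7598)) + H(-16, -135) = ((-41 - 70)² + (96 + 183)*(7364 + 7598)) + (8 - 16) = ((-111)² + 279*14962) - 8 = (12321 + 4174398) - 8 = 4186719 - 8 = 4186711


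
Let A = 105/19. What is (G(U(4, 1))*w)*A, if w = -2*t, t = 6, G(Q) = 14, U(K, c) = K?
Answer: -17640/19 ≈ -928.42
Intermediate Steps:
A = 105/19 (A = 105*(1/19) = 105/19 ≈ 5.5263)
w = -12 (w = -2*6 = -12)
(G(U(4, 1))*w)*A = (14*(-12))*(105/19) = -168*105/19 = -17640/19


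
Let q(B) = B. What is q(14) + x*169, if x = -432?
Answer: -72994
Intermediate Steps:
q(14) + x*169 = 14 - 432*169 = 14 - 73008 = -72994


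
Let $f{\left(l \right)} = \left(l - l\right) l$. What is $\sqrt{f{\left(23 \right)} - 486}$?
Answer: $9 i \sqrt{6} \approx 22.045 i$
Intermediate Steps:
$f{\left(l \right)} = 0$ ($f{\left(l \right)} = 0 l = 0$)
$\sqrt{f{\left(23 \right)} - 486} = \sqrt{0 - 486} = \sqrt{-486} = 9 i \sqrt{6}$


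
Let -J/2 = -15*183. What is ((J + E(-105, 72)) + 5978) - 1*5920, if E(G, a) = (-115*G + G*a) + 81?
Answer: 10144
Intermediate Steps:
J = 5490 (J = -(-30)*183 = -2*(-2745) = 5490)
E(G, a) = 81 - 115*G + G*a
((J + E(-105, 72)) + 5978) - 1*5920 = ((5490 + (81 - 115*(-105) - 105*72)) + 5978) - 1*5920 = ((5490 + (81 + 12075 - 7560)) + 5978) - 5920 = ((5490 + 4596) + 5978) - 5920 = (10086 + 5978) - 5920 = 16064 - 5920 = 10144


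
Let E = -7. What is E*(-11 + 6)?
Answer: 35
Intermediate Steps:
E*(-11 + 6) = -7*(-11 + 6) = -7*(-5) = 35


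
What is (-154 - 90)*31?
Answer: -7564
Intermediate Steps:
(-154 - 90)*31 = -244*31 = -7564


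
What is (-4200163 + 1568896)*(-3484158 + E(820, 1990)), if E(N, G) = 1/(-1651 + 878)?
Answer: 7086670728039045/773 ≈ 9.1677e+12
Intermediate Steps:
E(N, G) = -1/773 (E(N, G) = 1/(-773) = -1/773)
(-4200163 + 1568896)*(-3484158 + E(820, 1990)) = (-4200163 + 1568896)*(-3484158 - 1/773) = -2631267*(-2693254135/773) = 7086670728039045/773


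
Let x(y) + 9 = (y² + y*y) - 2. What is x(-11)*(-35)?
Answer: -8085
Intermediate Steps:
x(y) = -11 + 2*y² (x(y) = -9 + ((y² + y*y) - 2) = -9 + ((y² + y²) - 2) = -9 + (2*y² - 2) = -9 + (-2 + 2*y²) = -11 + 2*y²)
x(-11)*(-35) = (-11 + 2*(-11)²)*(-35) = (-11 + 2*121)*(-35) = (-11 + 242)*(-35) = 231*(-35) = -8085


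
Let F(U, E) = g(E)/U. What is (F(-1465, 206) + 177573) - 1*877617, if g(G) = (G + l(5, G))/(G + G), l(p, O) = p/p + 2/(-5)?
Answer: -2112662788633/3017900 ≈ -7.0004e+5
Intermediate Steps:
l(p, O) = 3/5 (l(p, O) = 1 + 2*(-1/5) = 1 - 2/5 = 3/5)
g(G) = (3/5 + G)/(2*G) (g(G) = (G + 3/5)/(G + G) = (3/5 + G)/((2*G)) = (3/5 + G)*(1/(2*G)) = (3/5 + G)/(2*G))
F(U, E) = (3 + 5*E)/(10*E*U) (F(U, E) = ((3 + 5*E)/(10*E))/U = (3 + 5*E)/(10*E*U))
(F(-1465, 206) + 177573) - 1*877617 = ((1/10)*(3 + 5*206)/(206*(-1465)) + 177573) - 1*877617 = ((1/10)*(1/206)*(-1/1465)*(3 + 1030) + 177573) - 877617 = ((1/10)*(1/206)*(-1/1465)*1033 + 177573) - 877617 = (-1033/3017900 + 177573) - 877617 = 535897555667/3017900 - 877617 = -2112662788633/3017900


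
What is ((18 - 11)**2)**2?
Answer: 2401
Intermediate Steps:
((18 - 11)**2)**2 = (7**2)**2 = 49**2 = 2401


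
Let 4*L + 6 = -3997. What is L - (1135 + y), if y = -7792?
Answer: 22625/4 ≈ 5656.3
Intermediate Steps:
L = -4003/4 (L = -3/2 + (¼)*(-3997) = -3/2 - 3997/4 = -4003/4 ≈ -1000.8)
L - (1135 + y) = -4003/4 - (1135 - 7792) = -4003/4 - 1*(-6657) = -4003/4 + 6657 = 22625/4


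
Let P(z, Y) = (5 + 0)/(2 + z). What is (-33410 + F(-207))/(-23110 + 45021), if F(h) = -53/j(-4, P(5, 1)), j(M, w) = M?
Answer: -133587/87644 ≈ -1.5242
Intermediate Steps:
P(z, Y) = 5/(2 + z)
F(h) = 53/4 (F(h) = -53/(-4) = -53*(-¼) = 53/4)
(-33410 + F(-207))/(-23110 + 45021) = (-33410 + 53/4)/(-23110 + 45021) = -133587/4/21911 = -133587/4*1/21911 = -133587/87644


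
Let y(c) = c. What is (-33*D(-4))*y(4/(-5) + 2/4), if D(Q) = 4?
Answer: 198/5 ≈ 39.600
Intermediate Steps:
(-33*D(-4))*y(4/(-5) + 2/4) = (-33*4)*(4/(-5) + 2/4) = -132*(4*(-⅕) + 2*(¼)) = -132*(-⅘ + ½) = -132*(-3/10) = 198/5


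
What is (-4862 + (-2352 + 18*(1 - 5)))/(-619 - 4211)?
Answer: 3643/2415 ≈ 1.5085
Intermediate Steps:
(-4862 + (-2352 + 18*(1 - 5)))/(-619 - 4211) = (-4862 + (-2352 + 18*(-4)))/(-4830) = (-4862 + (-2352 - 72))*(-1/4830) = (-4862 - 2424)*(-1/4830) = -7286*(-1/4830) = 3643/2415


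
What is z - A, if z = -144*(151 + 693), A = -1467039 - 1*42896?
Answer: 1388399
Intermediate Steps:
A = -1509935 (A = -1467039 - 42896 = -1509935)
z = -121536 (z = -144*844 = -121536)
z - A = -121536 - 1*(-1509935) = -121536 + 1509935 = 1388399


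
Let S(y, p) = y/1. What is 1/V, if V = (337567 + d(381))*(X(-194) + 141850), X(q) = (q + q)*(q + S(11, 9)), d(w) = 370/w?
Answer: 381/27375876005038 ≈ 1.3917e-11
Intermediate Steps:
S(y, p) = y (S(y, p) = y*1 = y)
X(q) = 2*q*(11 + q) (X(q) = (q + q)*(q + 11) = (2*q)*(11 + q) = 2*q*(11 + q))
V = 27375876005038/381 (V = (337567 + 370/381)*(2*(-194)*(11 - 194) + 141850) = (337567 + 370*(1/381))*(2*(-194)*(-183) + 141850) = (337567 + 370/381)*(71004 + 141850) = (128613397/381)*212854 = 27375876005038/381 ≈ 7.1853e+10)
1/V = 1/(27375876005038/381) = 381/27375876005038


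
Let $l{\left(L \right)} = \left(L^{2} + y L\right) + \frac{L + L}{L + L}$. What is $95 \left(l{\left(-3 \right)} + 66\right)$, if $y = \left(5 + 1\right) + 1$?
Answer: $5225$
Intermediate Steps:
$y = 7$ ($y = 6 + 1 = 7$)
$l{\left(L \right)} = 1 + L^{2} + 7 L$ ($l{\left(L \right)} = \left(L^{2} + 7 L\right) + \frac{L + L}{L + L} = \left(L^{2} + 7 L\right) + \frac{2 L}{2 L} = \left(L^{2} + 7 L\right) + 2 L \frac{1}{2 L} = \left(L^{2} + 7 L\right) + 1 = 1 + L^{2} + 7 L$)
$95 \left(l{\left(-3 \right)} + 66\right) = 95 \left(\left(1 + \left(-3\right)^{2} + 7 \left(-3\right)\right) + 66\right) = 95 \left(\left(1 + 9 - 21\right) + 66\right) = 95 \left(-11 + 66\right) = 95 \cdot 55 = 5225$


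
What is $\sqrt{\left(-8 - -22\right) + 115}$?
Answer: $\sqrt{129} \approx 11.358$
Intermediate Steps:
$\sqrt{\left(-8 - -22\right) + 115} = \sqrt{\left(-8 + 22\right) + 115} = \sqrt{14 + 115} = \sqrt{129}$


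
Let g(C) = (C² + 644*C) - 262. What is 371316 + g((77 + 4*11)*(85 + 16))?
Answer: 157594219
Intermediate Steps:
g(C) = -262 + C² + 644*C
371316 + g((77 + 4*11)*(85 + 16)) = 371316 + (-262 + ((77 + 4*11)*(85 + 16))² + 644*((77 + 4*11)*(85 + 16))) = 371316 + (-262 + ((77 + 44)*101)² + 644*((77 + 44)*101)) = 371316 + (-262 + (121*101)² + 644*(121*101)) = 371316 + (-262 + 12221² + 644*12221) = 371316 + (-262 + 149352841 + 7870324) = 371316 + 157222903 = 157594219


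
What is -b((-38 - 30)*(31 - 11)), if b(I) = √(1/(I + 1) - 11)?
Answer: -5*I*√90298/453 ≈ -3.3167*I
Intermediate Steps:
b(I) = √(-11 + 1/(1 + I)) (b(I) = √(1/(1 + I) - 11) = √(-11 + 1/(1 + I)))
-b((-38 - 30)*(31 - 11)) = -√((-10 - 11*(-38 - 30)*(31 - 11))/(1 + (-38 - 30)*(31 - 11))) = -√((-10 - (-748)*20)/(1 - 68*20)) = -√((-10 - 11*(-1360))/(1 - 1360)) = -√((-10 + 14960)/(-1359)) = -√(-1/1359*14950) = -√(-14950/1359) = -5*I*√90298/453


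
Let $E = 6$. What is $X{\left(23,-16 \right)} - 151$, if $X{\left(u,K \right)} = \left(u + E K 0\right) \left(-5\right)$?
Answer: $-266$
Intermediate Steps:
$X{\left(u,K \right)} = - 5 u$ ($X{\left(u,K \right)} = \left(u + 6 K 0\right) \left(-5\right) = \left(u + 0\right) \left(-5\right) = u \left(-5\right) = - 5 u$)
$X{\left(23,-16 \right)} - 151 = \left(-5\right) 23 - 151 = -115 - 151 = -266$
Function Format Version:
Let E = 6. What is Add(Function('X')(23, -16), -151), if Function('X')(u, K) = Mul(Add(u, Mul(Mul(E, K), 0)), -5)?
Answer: -266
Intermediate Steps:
Function('X')(u, K) = Mul(-5, u) (Function('X')(u, K) = Mul(Add(u, Mul(Mul(6, K), 0)), -5) = Mul(Add(u, 0), -5) = Mul(u, -5) = Mul(-5, u))
Add(Function('X')(23, -16), -151) = Add(Mul(-5, 23), -151) = Add(-115, -151) = -266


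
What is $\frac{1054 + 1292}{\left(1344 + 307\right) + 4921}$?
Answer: $\frac{1173}{3286} \approx 0.35697$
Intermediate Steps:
$\frac{1054 + 1292}{\left(1344 + 307\right) + 4921} = \frac{2346}{1651 + 4921} = \frac{2346}{6572} = 2346 \cdot \frac{1}{6572} = \frac{1173}{3286}$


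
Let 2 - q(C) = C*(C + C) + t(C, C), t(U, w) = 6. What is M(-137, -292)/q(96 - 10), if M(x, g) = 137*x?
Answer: 137/108 ≈ 1.2685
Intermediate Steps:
q(C) = -4 - 2*C**2 (q(C) = 2 - (C*(C + C) + 6) = 2 - (C*(2*C) + 6) = 2 - (2*C**2 + 6) = 2 - (6 + 2*C**2) = 2 + (-6 - 2*C**2) = -4 - 2*C**2)
M(-137, -292)/q(96 - 10) = (137*(-137))/(-4 - 2*(96 - 10)**2) = -18769/(-4 - 2*86**2) = -18769/(-4 - 2*7396) = -18769/(-4 - 14792) = -18769/(-14796) = -18769*(-1/14796) = 137/108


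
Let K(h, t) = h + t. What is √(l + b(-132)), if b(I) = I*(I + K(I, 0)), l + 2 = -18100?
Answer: √16746 ≈ 129.41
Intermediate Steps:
l = -18102 (l = -2 - 18100 = -18102)
b(I) = 2*I² (b(I) = I*(I + (I + 0)) = I*(I + I) = I*(2*I) = 2*I²)
√(l + b(-132)) = √(-18102 + 2*(-132)²) = √(-18102 + 2*17424) = √(-18102 + 34848) = √16746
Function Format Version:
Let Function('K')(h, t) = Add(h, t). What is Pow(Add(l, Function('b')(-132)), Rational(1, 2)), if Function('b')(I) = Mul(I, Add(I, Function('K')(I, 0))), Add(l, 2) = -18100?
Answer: Pow(16746, Rational(1, 2)) ≈ 129.41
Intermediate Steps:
l = -18102 (l = Add(-2, -18100) = -18102)
Function('b')(I) = Mul(2, Pow(I, 2)) (Function('b')(I) = Mul(I, Add(I, Add(I, 0))) = Mul(I, Add(I, I)) = Mul(I, Mul(2, I)) = Mul(2, Pow(I, 2)))
Pow(Add(l, Function('b')(-132)), Rational(1, 2)) = Pow(Add(-18102, Mul(2, Pow(-132, 2))), Rational(1, 2)) = Pow(Add(-18102, Mul(2, 17424)), Rational(1, 2)) = Pow(Add(-18102, 34848), Rational(1, 2)) = Pow(16746, Rational(1, 2))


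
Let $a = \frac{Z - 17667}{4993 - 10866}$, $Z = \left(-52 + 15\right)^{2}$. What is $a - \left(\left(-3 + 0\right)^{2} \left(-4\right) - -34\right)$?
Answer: $\frac{28044}{5873} \approx 4.7751$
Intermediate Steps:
$Z = 1369$ ($Z = \left(-37\right)^{2} = 1369$)
$a = \frac{16298}{5873}$ ($a = \frac{1369 - 17667}{4993 - 10866} = - \frac{16298}{-5873} = \left(-16298\right) \left(- \frac{1}{5873}\right) = \frac{16298}{5873} \approx 2.7751$)
$a - \left(\left(-3 + 0\right)^{2} \left(-4\right) - -34\right) = \frac{16298}{5873} - \left(\left(-3 + 0\right)^{2} \left(-4\right) - -34\right) = \frac{16298}{5873} - \left(\left(-3\right)^{2} \left(-4\right) + \left(-16 + 50\right)\right) = \frac{16298}{5873} - \left(9 \left(-4\right) + 34\right) = \frac{16298}{5873} - \left(-36 + 34\right) = \frac{16298}{5873} - -2 = \frac{16298}{5873} + 2 = \frac{28044}{5873}$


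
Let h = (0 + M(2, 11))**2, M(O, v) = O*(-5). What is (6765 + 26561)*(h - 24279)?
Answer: -805789354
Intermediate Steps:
M(O, v) = -5*O
h = 100 (h = (0 - 5*2)**2 = (0 - 10)**2 = (-10)**2 = 100)
(6765 + 26561)*(h - 24279) = (6765 + 26561)*(100 - 24279) = 33326*(-24179) = -805789354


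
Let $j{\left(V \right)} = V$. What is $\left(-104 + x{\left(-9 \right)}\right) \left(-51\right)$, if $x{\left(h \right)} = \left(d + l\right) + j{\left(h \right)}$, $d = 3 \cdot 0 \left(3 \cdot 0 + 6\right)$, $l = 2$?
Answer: $5661$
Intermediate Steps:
$d = 0$ ($d = 0 \left(0 + 6\right) = 0 \cdot 6 = 0$)
$x{\left(h \right)} = 2 + h$ ($x{\left(h \right)} = \left(0 + 2\right) + h = 2 + h$)
$\left(-104 + x{\left(-9 \right)}\right) \left(-51\right) = \left(-104 + \left(2 - 9\right)\right) \left(-51\right) = \left(-104 - 7\right) \left(-51\right) = \left(-111\right) \left(-51\right) = 5661$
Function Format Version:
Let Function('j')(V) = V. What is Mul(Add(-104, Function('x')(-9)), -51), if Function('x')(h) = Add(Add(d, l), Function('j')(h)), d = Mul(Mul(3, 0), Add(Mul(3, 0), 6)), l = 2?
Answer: 5661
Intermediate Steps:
d = 0 (d = Mul(0, Add(0, 6)) = Mul(0, 6) = 0)
Function('x')(h) = Add(2, h) (Function('x')(h) = Add(Add(0, 2), h) = Add(2, h))
Mul(Add(-104, Function('x')(-9)), -51) = Mul(Add(-104, Add(2, -9)), -51) = Mul(Add(-104, -7), -51) = Mul(-111, -51) = 5661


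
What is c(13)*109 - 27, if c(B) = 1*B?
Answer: 1390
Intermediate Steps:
c(B) = B
c(13)*109 - 27 = 13*109 - 27 = 1417 - 27 = 1390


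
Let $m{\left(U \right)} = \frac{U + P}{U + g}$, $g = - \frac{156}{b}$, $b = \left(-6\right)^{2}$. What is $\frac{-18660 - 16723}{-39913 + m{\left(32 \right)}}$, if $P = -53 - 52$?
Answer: $\frac{2936789}{3312998} \approx 0.88644$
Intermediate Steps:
$b = 36$
$P = -105$
$g = - \frac{13}{3}$ ($g = - \frac{156}{36} = \left(-156\right) \frac{1}{36} = - \frac{13}{3} \approx -4.3333$)
$m{\left(U \right)} = \frac{-105 + U}{- \frac{13}{3} + U}$ ($m{\left(U \right)} = \frac{U - 105}{U - \frac{13}{3}} = \frac{-105 + U}{- \frac{13}{3} + U}$)
$\frac{-18660 - 16723}{-39913 + m{\left(32 \right)}} = \frac{-18660 - 16723}{-39913 + \frac{3 \left(-105 + 32\right)}{-13 + 3 \cdot 32}} = - \frac{35383}{-39913 + 3 \frac{1}{-13 + 96} \left(-73\right)} = - \frac{35383}{-39913 + 3 \cdot \frac{1}{83} \left(-73\right)} = - \frac{35383}{-39913 - \frac{219}{83}} = - \frac{35383}{- \frac{3312998}{83}} = \left(-35383\right) \left(- \frac{83}{3312998}\right) = \frac{2936789}{3312998}$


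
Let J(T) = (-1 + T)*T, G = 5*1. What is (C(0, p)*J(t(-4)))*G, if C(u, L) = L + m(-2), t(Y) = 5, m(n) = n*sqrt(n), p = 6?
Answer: 600 - 200*I*sqrt(2) ≈ 600.0 - 282.84*I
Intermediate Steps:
m(n) = n**(3/2)
C(u, L) = L - 2*I*sqrt(2) (C(u, L) = L + (-2)**(3/2) = L - 2*I*sqrt(2))
G = 5
J(T) = T*(-1 + T)
(C(0, p)*J(t(-4)))*G = ((6 - 2*I*sqrt(2))*(5*(-1 + 5)))*5 = ((6 - 2*I*sqrt(2))*(5*4))*5 = ((6 - 2*I*sqrt(2))*20)*5 = (120 - 40*I*sqrt(2))*5 = 600 - 200*I*sqrt(2)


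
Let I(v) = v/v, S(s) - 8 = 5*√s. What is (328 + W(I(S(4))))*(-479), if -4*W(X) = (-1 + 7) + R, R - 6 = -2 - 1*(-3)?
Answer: -622221/4 ≈ -1.5556e+5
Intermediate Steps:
S(s) = 8 + 5*√s
I(v) = 1
R = 7 (R = 6 + (-2 - 1*(-3)) = 6 + (-2 + 3) = 6 + 1 = 7)
W(X) = -13/4 (W(X) = -((-1 + 7) + 7)/4 = -(6 + 7)/4 = -¼*13 = -13/4)
(328 + W(I(S(4))))*(-479) = (328 - 13/4)*(-479) = (1299/4)*(-479) = -622221/4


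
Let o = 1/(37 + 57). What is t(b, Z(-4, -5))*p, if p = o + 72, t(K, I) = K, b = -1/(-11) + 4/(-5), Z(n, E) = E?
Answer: -263991/5170 ≈ -51.062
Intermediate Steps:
o = 1/94 ≈ 0.010638
b = -39/55 (b = -1*(-1/11) + 4*(-1/5) = 1/11 - 4/5 = -39/55 ≈ -0.70909)
p = 6769/94 (p = 1/94 + 72 = 6769/94 ≈ 72.011)
t(b, Z(-4, -5))*p = -39/55*6769/94 = -263991/5170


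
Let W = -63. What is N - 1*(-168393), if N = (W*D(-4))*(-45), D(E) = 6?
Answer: 185403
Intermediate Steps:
N = 17010 (N = -63*6*(-45) = -378*(-45) = 17010)
N - 1*(-168393) = 17010 - 1*(-168393) = 17010 + 168393 = 185403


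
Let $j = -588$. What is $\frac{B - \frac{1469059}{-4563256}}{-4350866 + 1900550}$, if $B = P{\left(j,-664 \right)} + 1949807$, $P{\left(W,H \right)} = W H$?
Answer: $- \frac{3559703709081}{3727139729632} \approx -0.95508$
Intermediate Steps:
$P{\left(W,H \right)} = H W$
$B = 2340239$ ($B = \left(-664\right) \left(-588\right) + 1949807 = 390432 + 1949807 = 2340239$)
$\frac{B - \frac{1469059}{-4563256}}{-4350866 + 1900550} = \frac{2340239 - \frac{1469059}{-4563256}}{-4350866 + 1900550} = \frac{2340239 - - \frac{1469059}{4563256}}{-2450316} = \left(2340239 + \frac{1469059}{4563256}\right) \left(- \frac{1}{2450316}\right) = \frac{10679111127243}{4563256} \left(- \frac{1}{2450316}\right) = - \frac{3559703709081}{3727139729632}$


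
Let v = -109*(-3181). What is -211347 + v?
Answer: 135382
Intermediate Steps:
v = 346729
-211347 + v = -211347 + 346729 = 135382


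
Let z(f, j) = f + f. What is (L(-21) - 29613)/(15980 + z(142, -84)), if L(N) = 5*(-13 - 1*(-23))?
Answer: -29563/16264 ≈ -1.8177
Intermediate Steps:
z(f, j) = 2*f
L(N) = 50 (L(N) = 5*(-13 + 23) = 5*10 = 50)
(L(-21) - 29613)/(15980 + z(142, -84)) = (50 - 29613)/(15980 + 2*142) = -29563/(15980 + 284) = -29563/16264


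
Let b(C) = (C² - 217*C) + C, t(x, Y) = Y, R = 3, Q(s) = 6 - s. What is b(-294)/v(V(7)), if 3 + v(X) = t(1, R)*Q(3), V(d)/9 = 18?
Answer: 24990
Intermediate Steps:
b(C) = C² - 216*C
V(d) = 162 (V(d) = 9*18 = 162)
v(X) = 6 (v(X) = -3 + 3*(6 - 1*3) = -3 + 3*(6 - 3) = -3 + 3*3 = -3 + 9 = 6)
b(-294)/v(V(7)) = -294*(-216 - 294)/6 = -294*(-510)*(⅙) = 149940*(⅙) = 24990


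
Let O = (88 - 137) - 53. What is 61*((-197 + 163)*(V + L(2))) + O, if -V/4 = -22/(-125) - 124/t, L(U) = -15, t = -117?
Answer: 603433904/14625 ≈ 41260.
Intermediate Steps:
V = -72296/14625 (V = -4*(-22/(-125) - 124/(-117)) = -4*(-22*(-1/125) - 124*(-1/117)) = -4*(22/125 + 124/117) = -4*18074/14625 = -72296/14625 ≈ -4.9433)
O = -102 (O = -49 - 53 = -102)
61*((-197 + 163)*(V + L(2))) + O = 61*((-197 + 163)*(-72296/14625 - 15)) - 102 = 61*(-34*(-291671/14625)) - 102 = 61*(9916814/14625) - 102 = 604925654/14625 - 102 = 603433904/14625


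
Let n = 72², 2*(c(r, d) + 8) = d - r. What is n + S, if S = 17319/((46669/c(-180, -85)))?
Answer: 485232393/93338 ≈ 5198.7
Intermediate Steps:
c(r, d) = -8 + d/2 - r/2 (c(r, d) = -8 + (d - r)/2 = -8 + (d/2 - r/2) = -8 + d/2 - r/2)
n = 5184
S = 1368201/93338 (S = 17319/((46669/(-8 + (½)*(-85) - ½*(-180)))) = 17319/((46669/(-8 - 85/2 + 90))) = 17319/((46669/(79/2))) = 17319/((46669*(2/79))) = 17319/(93338/79) = 17319*(79/93338) = 1368201/93338 ≈ 14.659)
n + S = 5184 + 1368201/93338 = 485232393/93338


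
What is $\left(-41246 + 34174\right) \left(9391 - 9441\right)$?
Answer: $353600$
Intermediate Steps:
$\left(-41246 + 34174\right) \left(9391 - 9441\right) = \left(-7072\right) \left(-50\right) = 353600$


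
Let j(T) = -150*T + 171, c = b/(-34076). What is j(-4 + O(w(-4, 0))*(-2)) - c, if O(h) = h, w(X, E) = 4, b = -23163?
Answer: 9591519/4868 ≈ 1970.3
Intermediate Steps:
c = 3309/4868 (c = -23163/(-34076) = -23163*(-1/34076) = 3309/4868 ≈ 0.67975)
j(T) = 171 - 150*T
j(-4 + O(w(-4, 0))*(-2)) - c = (171 - 150*(-4 + 4*(-2))) - 1*3309/4868 = (171 - 150*(-4 - 8)) - 3309/4868 = (171 - 150*(-12)) - 3309/4868 = (171 + 1800) - 3309/4868 = 1971 - 3309/4868 = 9591519/4868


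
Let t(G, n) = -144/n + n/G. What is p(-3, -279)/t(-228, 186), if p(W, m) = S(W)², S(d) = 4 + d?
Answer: -1178/1873 ≈ -0.62894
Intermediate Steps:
p(W, m) = (4 + W)²
p(-3, -279)/t(-228, 186) = (4 - 3)²/(-144/186 + 186/(-228)) = 1²/(-144*1/186 + 186*(-1/228)) = 1/(-24/31 - 31/38) = 1/(-1873/1178) = 1*(-1178/1873) = -1178/1873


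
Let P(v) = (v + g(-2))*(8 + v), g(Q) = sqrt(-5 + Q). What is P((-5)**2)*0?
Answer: 0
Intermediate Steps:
P(v) = (8 + v)*(v + I*sqrt(7)) (P(v) = (v + sqrt(-5 - 2))*(8 + v) = (v + sqrt(-7))*(8 + v) = (v + I*sqrt(7))*(8 + v) = (8 + v)*(v + I*sqrt(7)))
P((-5)**2)*0 = (((-5)**2)**2 + 8*(-5)**2 + 8*I*sqrt(7) + I*(-5)**2*sqrt(7))*0 = (25**2 + 8*25 + 8*I*sqrt(7) + I*25*sqrt(7))*0 = (625 + 200 + 8*I*sqrt(7) + 25*I*sqrt(7))*0 = (825 + 33*I*sqrt(7))*0 = 0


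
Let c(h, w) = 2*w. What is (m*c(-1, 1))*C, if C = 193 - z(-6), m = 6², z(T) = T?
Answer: 14328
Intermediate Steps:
m = 36
C = 199 (C = 193 - 1*(-6) = 193 + 6 = 199)
(m*c(-1, 1))*C = (36*(2*1))*199 = (36*2)*199 = 72*199 = 14328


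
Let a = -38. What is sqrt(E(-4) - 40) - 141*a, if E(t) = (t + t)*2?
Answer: 5358 + 2*I*sqrt(14) ≈ 5358.0 + 7.4833*I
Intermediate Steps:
E(t) = 4*t (E(t) = (2*t)*2 = 4*t)
sqrt(E(-4) - 40) - 141*a = sqrt(4*(-4) - 40) - 141*(-38) = sqrt(-16 - 40) + 5358 = sqrt(-56) + 5358 = 2*I*sqrt(14) + 5358 = 5358 + 2*I*sqrt(14)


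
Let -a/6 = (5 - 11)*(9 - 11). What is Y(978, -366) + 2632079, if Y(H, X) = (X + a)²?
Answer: 2823923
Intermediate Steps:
a = -72 (a = -6*(5 - 11)*(9 - 11) = -(-36)*(-2) = -6*12 = -72)
Y(H, X) = (-72 + X)² (Y(H, X) = (X - 72)² = (-72 + X)²)
Y(978, -366) + 2632079 = (-72 - 366)² + 2632079 = (-438)² + 2632079 = 191844 + 2632079 = 2823923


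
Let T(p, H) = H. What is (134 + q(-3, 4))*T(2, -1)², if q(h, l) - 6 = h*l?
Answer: 128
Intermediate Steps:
q(h, l) = 6 + h*l
(134 + q(-3, 4))*T(2, -1)² = (134 + (6 - 3*4))*(-1)² = (134 + (6 - 12))*1 = (134 - 6)*1 = 128*1 = 128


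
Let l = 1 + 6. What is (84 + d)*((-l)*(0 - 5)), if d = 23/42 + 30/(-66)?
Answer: 194255/66 ≈ 2943.3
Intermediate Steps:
l = 7
d = 43/462 (d = 23*(1/42) + 30*(-1/66) = 23/42 - 5/11 = 43/462 ≈ 0.093074)
(84 + d)*((-l)*(0 - 5)) = (84 + 43/462)*((-1*7)*(0 - 5)) = 38851*(-7*(-5))/462 = (38851/462)*35 = 194255/66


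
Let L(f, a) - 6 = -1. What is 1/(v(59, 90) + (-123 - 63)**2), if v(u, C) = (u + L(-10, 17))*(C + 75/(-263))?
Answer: 263/10608828 ≈ 2.4791e-5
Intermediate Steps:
L(f, a) = 5 (L(f, a) = 6 - 1 = 5)
v(u, C) = (5 + u)*(-75/263 + C) (v(u, C) = (u + 5)*(C + 75/(-263)) = (5 + u)*(C + 75*(-1/263)) = (5 + u)*(C - 75/263) = (5 + u)*(-75/263 + C))
1/(v(59, 90) + (-123 - 63)**2) = 1/((-375/263 + 5*90 - 75/263*59 + 90*59) + (-123 - 63)**2) = 1/((-375/263 + 450 - 4425/263 + 5310) + (-186)**2) = 1/(1510080/263 + 34596) = 1/(10608828/263) = 263/10608828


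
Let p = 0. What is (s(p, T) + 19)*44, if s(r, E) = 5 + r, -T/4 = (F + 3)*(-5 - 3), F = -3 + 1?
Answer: 1056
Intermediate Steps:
F = -2
T = 32 (T = -4*(-2 + 3)*(-5 - 3) = -4*(-8) = 32)
(s(p, T) + 19)*44 = ((5 + 0) + 19)*44 = (5 + 19)*44 = 24*44 = 1056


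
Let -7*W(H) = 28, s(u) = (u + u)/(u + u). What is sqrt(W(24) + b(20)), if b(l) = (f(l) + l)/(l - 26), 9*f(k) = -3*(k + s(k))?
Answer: I*sqrt(222)/6 ≈ 2.4833*I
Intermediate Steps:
s(u) = 1 (s(u) = (2*u)/((2*u)) = (2*u)*(1/(2*u)) = 1)
f(k) = -1/3 - k/3 (f(k) = (-3*(k + 1))/9 = (-3*(1 + k))/9 = (-3 - 3*k)/9 = -1/3 - k/3)
b(l) = (-1/3 + 2*l/3)/(-26 + l) (b(l) = ((-1/3 - l/3) + l)/(l - 26) = (-1/3 + 2*l/3)/(-26 + l))
W(H) = -4 (W(H) = -1/7*28 = -4)
sqrt(W(24) + b(20)) = sqrt(-4 + (-1 + 2*20)/(3*(-26 + 20))) = sqrt(-4 + (1/3)*(-1 + 40)/(-6)) = sqrt(-4 + (1/3)*(-1/6)*39) = sqrt(-4 - 13/6) = sqrt(-37/6) = I*sqrt(222)/6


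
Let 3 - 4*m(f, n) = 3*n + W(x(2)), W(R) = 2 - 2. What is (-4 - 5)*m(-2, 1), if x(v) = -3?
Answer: 0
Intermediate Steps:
W(R) = 0
m(f, n) = ¾ - 3*n/4 (m(f, n) = ¾ - (3*n + 0)/4 = ¾ - 3*n/4)
(-4 - 5)*m(-2, 1) = (-4 - 5)*(¾ - ¾*1) = -9*(¾ - ¾) = -9*0 = 0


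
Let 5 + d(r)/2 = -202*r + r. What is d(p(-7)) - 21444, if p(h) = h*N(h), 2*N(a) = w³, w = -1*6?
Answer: -325366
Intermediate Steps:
w = -6
N(a) = -108 (N(a) = (½)*(-6)³ = (½)*(-216) = -108)
p(h) = -108*h (p(h) = h*(-108) = -108*h)
d(r) = -10 - 402*r (d(r) = -10 + 2*(-202*r + r) = -10 + 2*(-201*r) = -10 - 402*r)
d(p(-7)) - 21444 = (-10 - (-43416)*(-7)) - 21444 = (-10 - 402*756) - 21444 = (-10 - 303912) - 21444 = -303922 - 21444 = -325366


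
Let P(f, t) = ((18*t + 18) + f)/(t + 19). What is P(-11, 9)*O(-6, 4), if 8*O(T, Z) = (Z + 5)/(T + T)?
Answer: -507/896 ≈ -0.56585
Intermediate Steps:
O(T, Z) = (5 + Z)/(16*T) (O(T, Z) = ((Z + 5)/(T + T))/8 = ((5 + Z)/((2*T)))/8 = ((5 + Z)*(1/(2*T)))/8 = ((5 + Z)/(2*T))/8 = (5 + Z)/(16*T))
P(f, t) = (18 + f + 18*t)/(19 + t) (P(f, t) = ((18 + 18*t) + f)/(19 + t) = (18 + f + 18*t)/(19 + t))
P(-11, 9)*O(-6, 4) = ((18 - 11 + 18*9)/(19 + 9))*((1/16)*(5 + 4)/(-6)) = ((18 - 11 + 162)/28)*((1/16)*(-⅙)*9) = ((1/28)*169)*(-3/32) = (169/28)*(-3/32) = -507/896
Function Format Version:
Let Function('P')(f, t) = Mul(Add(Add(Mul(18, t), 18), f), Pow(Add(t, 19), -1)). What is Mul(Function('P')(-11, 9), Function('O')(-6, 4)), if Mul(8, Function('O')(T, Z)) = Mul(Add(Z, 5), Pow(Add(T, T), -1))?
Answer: Rational(-507, 896) ≈ -0.56585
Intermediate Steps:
Function('O')(T, Z) = Mul(Rational(1, 16), Pow(T, -1), Add(5, Z)) (Function('O')(T, Z) = Mul(Rational(1, 8), Mul(Add(Z, 5), Pow(Add(T, T), -1))) = Mul(Rational(1, 8), Mul(Add(5, Z), Pow(Mul(2, T), -1))) = Mul(Rational(1, 8), Mul(Add(5, Z), Mul(Rational(1, 2), Pow(T, -1)))) = Mul(Rational(1, 8), Mul(Rational(1, 2), Pow(T, -1), Add(5, Z))) = Mul(Rational(1, 16), Pow(T, -1), Add(5, Z)))
Function('P')(f, t) = Mul(Pow(Add(19, t), -1), Add(18, f, Mul(18, t))) (Function('P')(f, t) = Mul(Add(Add(18, Mul(18, t)), f), Pow(Add(19, t), -1)) = Mul(Add(18, f, Mul(18, t)), Pow(Add(19, t), -1)) = Mul(Pow(Add(19, t), -1), Add(18, f, Mul(18, t))))
Mul(Function('P')(-11, 9), Function('O')(-6, 4)) = Mul(Mul(Pow(Add(19, 9), -1), Add(18, -11, Mul(18, 9))), Mul(Rational(1, 16), Pow(-6, -1), Add(5, 4))) = Mul(Mul(Pow(28, -1), Add(18, -11, 162)), Mul(Rational(1, 16), Rational(-1, 6), 9)) = Mul(Mul(Rational(1, 28), 169), Rational(-3, 32)) = Mul(Rational(169, 28), Rational(-3, 32)) = Rational(-507, 896)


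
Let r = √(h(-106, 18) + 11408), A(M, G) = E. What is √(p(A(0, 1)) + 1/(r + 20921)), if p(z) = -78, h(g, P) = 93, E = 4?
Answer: √(-1631837 - 78*√11501)/√(20921 + √11501) ≈ 8.8318*I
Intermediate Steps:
A(M, G) = 4
r = √11501 (r = √(93 + 11408) = √11501 ≈ 107.24)
√(p(A(0, 1)) + 1/(r + 20921)) = √(-78 + 1/(√11501 + 20921)) = √(-78 + 1/(20921 + √11501))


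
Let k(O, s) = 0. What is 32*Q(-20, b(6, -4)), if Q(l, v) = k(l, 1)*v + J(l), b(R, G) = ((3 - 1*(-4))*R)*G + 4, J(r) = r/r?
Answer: 32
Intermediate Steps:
J(r) = 1
b(R, G) = 4 + 7*G*R (b(R, G) = ((3 + 4)*R)*G + 4 = (7*R)*G + 4 = 7*G*R + 4 = 4 + 7*G*R)
Q(l, v) = 1 (Q(l, v) = 0*v + 1 = 0 + 1 = 1)
32*Q(-20, b(6, -4)) = 32*1 = 32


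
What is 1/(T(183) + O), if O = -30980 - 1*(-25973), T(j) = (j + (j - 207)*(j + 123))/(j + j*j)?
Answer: -11224/56200955 ≈ -0.00019971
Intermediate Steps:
T(j) = (j + (-207 + j)*(123 + j))/(j + j²)
O = -5007 (O = -30980 + 25973 = -5007)
1/(T(183) + O) = 1/((-25461 + 183² - 83*183)/(183*(1 + 183)) - 5007) = 1/((1/183)*(-25461 + 33489 - 15189)/184 - 5007) = 1/((1/183)*(1/184)*(-7161) - 5007) = 1/(-2387/11224 - 5007) = 1/(-56200955/11224) = -11224/56200955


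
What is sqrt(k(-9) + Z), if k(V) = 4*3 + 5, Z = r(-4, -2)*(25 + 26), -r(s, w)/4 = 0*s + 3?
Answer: I*sqrt(595) ≈ 24.393*I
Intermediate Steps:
r(s, w) = -12 (r(s, w) = -4*(0*s + 3) = -4*(0 + 3) = -4*3 = -12)
Z = -612 (Z = -12*(25 + 26) = -12*51 = -612)
k(V) = 17 (k(V) = 12 + 5 = 17)
sqrt(k(-9) + Z) = sqrt(17 - 612) = sqrt(-595) = I*sqrt(595)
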